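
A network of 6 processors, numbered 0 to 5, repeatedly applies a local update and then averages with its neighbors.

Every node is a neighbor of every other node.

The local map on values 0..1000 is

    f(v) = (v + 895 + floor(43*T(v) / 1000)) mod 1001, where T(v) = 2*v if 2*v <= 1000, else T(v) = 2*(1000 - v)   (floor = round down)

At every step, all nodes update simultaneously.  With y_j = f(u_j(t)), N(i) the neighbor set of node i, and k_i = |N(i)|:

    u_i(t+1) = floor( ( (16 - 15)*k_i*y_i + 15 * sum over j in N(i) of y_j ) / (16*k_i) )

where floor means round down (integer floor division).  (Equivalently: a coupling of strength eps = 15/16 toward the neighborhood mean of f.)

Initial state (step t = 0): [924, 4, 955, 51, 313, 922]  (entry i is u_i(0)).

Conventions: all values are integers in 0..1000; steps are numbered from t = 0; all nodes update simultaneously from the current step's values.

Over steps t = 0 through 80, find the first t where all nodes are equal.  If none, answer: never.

Answer: 4
Key observation: Synchronization is absorbing here: once all nodes are equal they stay equal, and step 4 is the first all-equal step.

Derivation:
t=0: [924, 4, 955, 51, 313, 922]  (not all equal)
t=1: [755, 746, 752, 740, 829, 756]  (not all equal)
t=2: [677, 678, 678, 679, 669, 677]  (not all equal)
t=3: [597, 597, 597, 597, 598, 597]  (not all equal)
t=4: [525, 525, 525, 525, 525, 525]  (all equal)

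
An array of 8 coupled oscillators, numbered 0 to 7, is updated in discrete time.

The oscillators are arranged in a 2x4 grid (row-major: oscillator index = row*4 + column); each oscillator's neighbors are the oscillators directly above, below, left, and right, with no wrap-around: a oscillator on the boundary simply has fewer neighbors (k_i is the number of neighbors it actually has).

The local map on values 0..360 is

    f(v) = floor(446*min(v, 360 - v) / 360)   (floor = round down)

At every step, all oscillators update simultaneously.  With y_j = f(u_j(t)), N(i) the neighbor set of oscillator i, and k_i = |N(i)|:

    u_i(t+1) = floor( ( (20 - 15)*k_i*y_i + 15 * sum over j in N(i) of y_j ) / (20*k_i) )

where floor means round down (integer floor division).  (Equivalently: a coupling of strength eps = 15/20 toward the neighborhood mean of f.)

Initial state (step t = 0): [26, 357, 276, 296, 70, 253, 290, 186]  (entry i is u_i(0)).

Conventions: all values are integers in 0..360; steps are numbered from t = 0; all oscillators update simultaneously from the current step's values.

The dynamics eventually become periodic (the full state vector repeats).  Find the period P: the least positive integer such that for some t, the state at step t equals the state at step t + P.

Answer: 6
Key observation: The state at step 40, [214, 214, 214, 214, 214, 214, 214, 214], reappears at step 46 — and no state repeats earlier — so the cycle the system enters has period 6.

Derivation:
t=0: [26, 357, 276, 296, 70, 253, 290, 186]
t=1: [41, 67, 68, 139, 83, 76, 134, 115]
t=2: [81, 77, 126, 127, 79, 111, 121, 162]
t=3: [97, 122, 139, 172, 113, 119, 160, 164]
t=4: [138, 147, 183, 193, 134, 158, 180, 204]
t=5: [173, 191, 207, 206, 178, 191, 207, 209]
t=6: [214, 205, 194, 188, 213, 206, 193, 188]
t=7: [185, 191, 204, 210, 184, 192, 203, 210]
t=8: [214, 206, 195, 188, 213, 207, 195, 188]
t=9: [184, 190, 202, 209, 183, 191, 202, 209]
t=10: [215, 208, 196, 190, 214, 208, 196, 190]
t=11: [182, 189, 201, 207, 182, 189, 201, 207]
t=12: [216, 209, 198, 191, 216, 209, 198, 191]
t=13: [181, 188, 199, 205, 181, 188, 199, 205]
t=14: [218, 211, 200, 194, 218, 211, 200, 194]
t=15: [178, 185, 196, 202, 178, 185, 196, 202]
t=16: [218, 213, 204, 198, 218, 213, 204, 198]
t=17: [177, 183, 192, 197, 177, 183, 192, 197]
t=18: [219, 216, 209, 203, 219, 216, 209, 203]
t=19: [175, 179, 186, 191, 175, 179, 186, 191]
t=20: [217, 218, 215, 211, 217, 218, 215, 211]
t=21: [176, 176, 179, 182, 176, 176, 179, 182]
t=22: [218, 218, 220, 220, 218, 218, 220, 220]
t=23: [175, 174, 173, 173, 175, 174, 173, 173]
t=24: [215, 215, 214, 214, 215, 215, 214, 214]
t=25: [179, 179, 179, 180, 179, 179, 179, 180]
t=26: [221, 221, 221, 222, 221, 221, 221, 222]
t=27: [172, 172, 171, 170, 172, 172, 171, 170]
t=28: [213, 212, 211, 210, 213, 212, 211, 210]
t=29: [182, 183, 184, 184, 182, 183, 184, 184]
t=30: [219, 219, 218, 218, 219, 219, 218, 218]
t=31: [174, 174, 174, 175, 174, 174, 174, 175]
t=32: [215, 215, 215, 215, 215, 215, 215, 215]
t=33: [179, 179, 179, 179, 179, 179, 179, 179]
t=34: [221, 221, 221, 221, 221, 221, 221, 221]
t=35: [172, 172, 172, 172, 172, 172, 172, 172]
t=36: [213, 213, 213, 213, 213, 213, 213, 213]
t=37: [182, 182, 182, 182, 182, 182, 182, 182]
t=38: [220, 220, 220, 220, 220, 220, 220, 220]
t=39: [173, 173, 173, 173, 173, 173, 173, 173]
t=40: [214, 214, 214, 214, 214, 214, 214, 214]
t=41: [180, 180, 180, 180, 180, 180, 180, 180]
t=42: [223, 223, 223, 223, 223, 223, 223, 223]
t=43: [169, 169, 169, 169, 169, 169, 169, 169]
t=44: [209, 209, 209, 209, 209, 209, 209, 209]
t=45: [187, 187, 187, 187, 187, 187, 187, 187]
t=46: [214, 214, 214, 214, 214, 214, 214, 214]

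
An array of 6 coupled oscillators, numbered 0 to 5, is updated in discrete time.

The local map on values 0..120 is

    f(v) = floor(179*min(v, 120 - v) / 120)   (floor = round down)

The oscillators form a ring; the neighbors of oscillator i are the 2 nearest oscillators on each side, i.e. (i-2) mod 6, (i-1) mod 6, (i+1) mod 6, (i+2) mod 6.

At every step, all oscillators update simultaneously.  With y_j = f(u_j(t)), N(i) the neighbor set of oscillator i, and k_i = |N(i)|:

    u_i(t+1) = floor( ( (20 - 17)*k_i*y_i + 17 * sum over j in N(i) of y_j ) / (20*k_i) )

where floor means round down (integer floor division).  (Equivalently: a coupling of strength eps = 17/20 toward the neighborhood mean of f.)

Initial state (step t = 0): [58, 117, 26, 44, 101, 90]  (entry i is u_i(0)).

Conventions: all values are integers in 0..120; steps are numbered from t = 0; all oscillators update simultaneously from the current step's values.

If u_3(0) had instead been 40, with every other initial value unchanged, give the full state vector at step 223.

Simulating step by step:
t=0: [58, 117, 26, 40, 101, 90]
t=1: [37, 48, 43, 33, 52, 44]
t=2: [67, 60, 63, 66, 61, 63]
t=3: [85, 83, 84, 85, 83, 84]
t=4: [53, 52, 53, 53, 52, 53]
t=5: [78, 78, 78, 78, 78, 78]
t=6: [62, 62, 62, 62, 62, 62]
t=7: [86, 86, 86, 86, 86, 86]
t=8: [50, 50, 50, 50, 50, 50]
t=9: [74, 74, 74, 74, 74, 74]
t=10: [68, 68, 68, 68, 68, 68]
t=11: [77, 77, 77, 77, 77, 77]
t=12: [64, 64, 64, 64, 64, 64]
t=13: [83, 83, 83, 83, 83, 83]
t=14: [55, 55, 55, 55, 55, 55]
t=15: [82, 82, 82, 82, 82, 82]
t=16: [56, 56, 56, 56, 56, 56]
t=17: [83, 83, 83, 83, 83, 83]

Answer: [82, 82, 82, 82, 82, 82]
Key observation: The state at step 13, [83, 83, 83, 83, 83, 83], reappears at step 17: the system is in a cycle of period 4 from step 13 on.  Therefore the state at step 223 equals the state at step 13 + ((223 - 13) mod 4) = 15, which is [82, 82, 82, 82, 82, 82].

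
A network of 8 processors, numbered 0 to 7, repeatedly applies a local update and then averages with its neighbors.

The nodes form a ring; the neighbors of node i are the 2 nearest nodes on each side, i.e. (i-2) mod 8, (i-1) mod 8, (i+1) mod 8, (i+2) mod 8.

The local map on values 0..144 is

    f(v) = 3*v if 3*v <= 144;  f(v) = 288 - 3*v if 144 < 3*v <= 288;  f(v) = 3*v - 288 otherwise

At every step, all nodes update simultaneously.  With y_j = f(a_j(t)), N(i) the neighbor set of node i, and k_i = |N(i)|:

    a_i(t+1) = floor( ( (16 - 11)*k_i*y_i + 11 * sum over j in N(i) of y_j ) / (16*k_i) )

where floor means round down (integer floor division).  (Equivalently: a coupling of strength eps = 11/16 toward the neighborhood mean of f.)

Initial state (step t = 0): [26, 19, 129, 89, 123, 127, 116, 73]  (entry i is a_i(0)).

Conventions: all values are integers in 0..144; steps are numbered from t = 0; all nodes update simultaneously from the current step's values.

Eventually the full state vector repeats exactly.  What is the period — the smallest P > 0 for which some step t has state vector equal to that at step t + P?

Simulating step by step:
t=0: [26, 19, 129, 89, 123, 127, 116, 73]
t=1: [73, 63, 71, 63, 72, 68, 73, 71]
t=2: [76, 85, 81, 87, 78, 80, 73, 78]
t=3: [53, 42, 43, 39, 49, 50, 58, 52]
t=4: [126, 126, 128, 128, 129, 129, 128, 128]
t=5: [93, 93, 94, 96, 97, 97, 96, 94]
t=6: [6, 6, 5, 3, 2, 2, 3, 5]
t=7: [15, 15, 13, 10, 8, 8, 10, 13]
t=8: [40, 40, 36, 32, 28, 28, 32, 36]
t=9: [111, 111, 105, 98, 92, 92, 98, 105]
t=10: [32, 32, 27, 18, 12, 12, 18, 27]
t=11: [83, 83, 73, 59, 49, 49, 59, 73]
t=12: [61, 61, 78, 101, 118, 118, 101, 78]
t=13: [72, 72, 66, 54, 46, 46, 54, 66]
t=14: [87, 87, 98, 114, 125, 125, 114, 98]
t=15: [24, 24, 35, 52, 61, 61, 52, 35]
t=16: [93, 93, 98, 107, 114, 114, 107, 98]
t=17: [12, 12, 19, 31, 38, 38, 31, 19]
t=18: [53, 53, 65, 84, 96, 96, 84, 65]
t=19: [100, 100, 79, 49, 28, 28, 49, 79]
t=20: [47, 47, 58, 83, 97, 97, 83, 58]
t=21: [114, 114, 91, 57, 34, 34, 57, 91]
t=22: [51, 51, 60, 83, 92, 92, 83, 60]
t=23: [109, 109, 88, 58, 37, 37, 58, 88]
t=24: [46, 46, 59, 84, 97, 97, 84, 59]
t=25: [111, 111, 88, 55, 32, 32, 55, 88]
t=26: [51, 51, 60, 83, 92, 92, 83, 60]

Answer: 4
Key observation: The state at step 22, [51, 51, 60, 83, 92, 92, 83, 60], reappears at step 26 — and no state repeats earlier — so the cycle the system enters has period 4.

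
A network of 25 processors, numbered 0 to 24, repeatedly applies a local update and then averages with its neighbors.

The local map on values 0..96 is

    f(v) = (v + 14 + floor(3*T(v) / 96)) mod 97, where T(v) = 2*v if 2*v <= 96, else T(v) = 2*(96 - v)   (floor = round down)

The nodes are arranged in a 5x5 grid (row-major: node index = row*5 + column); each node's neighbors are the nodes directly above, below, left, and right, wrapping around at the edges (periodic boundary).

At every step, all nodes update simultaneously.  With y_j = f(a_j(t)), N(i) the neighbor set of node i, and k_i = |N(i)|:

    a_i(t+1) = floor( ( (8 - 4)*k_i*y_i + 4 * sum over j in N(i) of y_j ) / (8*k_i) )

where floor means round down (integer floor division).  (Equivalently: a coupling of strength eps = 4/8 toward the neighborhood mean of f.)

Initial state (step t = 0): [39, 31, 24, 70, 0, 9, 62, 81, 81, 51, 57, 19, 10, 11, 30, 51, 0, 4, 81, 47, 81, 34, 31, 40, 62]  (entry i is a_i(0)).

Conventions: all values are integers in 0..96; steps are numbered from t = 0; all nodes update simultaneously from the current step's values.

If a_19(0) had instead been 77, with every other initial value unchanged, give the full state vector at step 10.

Answer: [12, 72, 80, 76, 28, 26, 79, 83, 76, 28, 77, 88, 85, 72, 72, 71, 77, 88, 77, 84, 34, 75, 86, 76, 65]
Key observation: This trace re-runs the system from the modified initial state.

Derivation:
t=0: [39, 31, 24, 70, 0, 9, 62, 81, 81, 51, 57, 19, 10, 11, 30, 51, 0, 4, 81, 77, 81, 34, 31, 40, 62]
t=1: [49, 50, 53, 68, 42, 45, 63, 77, 81, 55, 57, 40, 33, 44, 54, 67, 28, 31, 71, 81, 78, 50, 43, 66, 71]
t=2: [67, 67, 72, 79, 67, 66, 73, 82, 85, 71, 70, 58, 56, 67, 72, 79, 52, 52, 78, 88, 83, 65, 62, 79, 83]
t=3: [71, 83, 87, 80, 73, 83, 85, 79, 45, 74, 84, 76, 76, 72, 75, 66, 73, 72, 77, 36, 32, 68, 80, 80, 22]
t=4: [60, 21, 37, 78, 82, 22, 24, 66, 76, 74, 33, 68, 90, 85, 73, 64, 86, 89, 86, 63, 59, 70, 81, 87, 53]
t=5: [68, 49, 64, 77, 88, 50, 49, 64, 78, 83, 60, 53, 25, 24, 71, 65, 33, 16, 12, 69, 76, 68, 66, 34, 66]
t=6: [69, 71, 79, 74, 34, 61, 67, 74, 72, 31, 75, 63, 47, 50, 67, 77, 57, 40, 38, 76, 86, 77, 71, 60, 69]
t=7: [69, 87, 90, 82, 62, 76, 82, 85, 79, 60, 86, 78, 67, 68, 77, 78, 76, 62, 63, 84, 45, 77, 82, 77, 69]
t=8: [71, 36, 28, 81, 81, 77, 71, 35, 79, 82, 47, 80, 73, 84, 66, 66, 90, 82, 71, 44, 74, 77, 81, 90, 71]
t=9: [84, 64, 58, 77, 92, 87, 79, 64, 77, 93, 75, 78, 74, 44, 68, 67, 49, 82, 63, 71, 87, 76, 77, 48, 74]
t=10: [12, 72, 80, 76, 28, 26, 79, 83, 76, 28, 77, 88, 85, 72, 72, 71, 77, 88, 77, 84, 34, 75, 86, 76, 65]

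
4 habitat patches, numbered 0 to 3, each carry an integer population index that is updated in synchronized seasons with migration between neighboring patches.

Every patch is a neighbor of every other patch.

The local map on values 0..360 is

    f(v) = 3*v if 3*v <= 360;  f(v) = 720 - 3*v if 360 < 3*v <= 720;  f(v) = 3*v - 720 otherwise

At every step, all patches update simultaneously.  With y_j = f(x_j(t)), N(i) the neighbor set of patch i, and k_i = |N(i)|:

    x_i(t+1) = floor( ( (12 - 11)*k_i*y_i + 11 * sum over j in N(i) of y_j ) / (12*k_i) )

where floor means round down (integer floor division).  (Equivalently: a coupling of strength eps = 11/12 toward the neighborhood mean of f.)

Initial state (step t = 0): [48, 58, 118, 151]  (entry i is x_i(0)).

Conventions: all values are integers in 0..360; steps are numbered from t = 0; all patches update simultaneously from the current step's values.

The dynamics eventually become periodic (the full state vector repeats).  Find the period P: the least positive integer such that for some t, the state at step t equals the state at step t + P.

Simulating step by step:
t=0: [48, 58, 118, 151]
t=1: [254, 248, 208, 227]
t=2: [52, 56, 40, 52]
t=3: [148, 146, 156, 148]
t=4: [270, 269, 275, 270]
t=5: [93, 94, 90, 93]
t=6: [277, 276, 279, 277]
t=7: [111, 112, 110, 111]
t=8: [333, 332, 333, 333]
t=9: [278, 278, 278, 278]
t=10: [114, 114, 114, 114]
t=11: [342, 342, 342, 342]
t=12: [306, 306, 306, 306]
t=13: [198, 198, 198, 198]
t=14: [126, 126, 126, 126]
t=15: [342, 342, 342, 342]

Answer: 4
Key observation: The state at step 11, [342, 342, 342, 342], reappears at step 15 — and no state repeats earlier — so the cycle the system enters has period 4.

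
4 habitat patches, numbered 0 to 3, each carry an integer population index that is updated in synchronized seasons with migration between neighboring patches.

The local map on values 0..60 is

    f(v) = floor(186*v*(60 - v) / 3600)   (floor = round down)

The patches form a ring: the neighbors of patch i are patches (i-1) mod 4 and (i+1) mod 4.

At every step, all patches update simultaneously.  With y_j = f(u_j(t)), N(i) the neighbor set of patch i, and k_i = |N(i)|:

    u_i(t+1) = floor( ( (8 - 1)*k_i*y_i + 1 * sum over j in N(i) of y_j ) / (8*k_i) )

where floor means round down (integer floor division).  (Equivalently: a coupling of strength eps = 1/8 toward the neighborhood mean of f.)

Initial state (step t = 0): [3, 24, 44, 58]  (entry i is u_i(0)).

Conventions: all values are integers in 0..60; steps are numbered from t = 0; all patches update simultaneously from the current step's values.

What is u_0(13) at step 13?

Simulating step by step:
t=0: [3, 24, 44, 58]
t=1: [10, 41, 34, 7]
t=2: [25, 39, 43, 21]
t=3: [44, 41, 37, 41]
t=4: [36, 39, 42, 39]
t=5: [43, 41, 39, 41]
t=6: [37, 39, 41, 39]
t=7: [42, 41, 40, 41]
t=8: [39, 40, 40, 40]
t=9: [41, 41, 41, 41]
t=10: [40, 40, 40, 40]
t=11: [41, 41, 41, 41]
t=12: [40, 40, 40, 40]
t=13: [41, 41, 41, 41]

Answer: u_0(13) = 41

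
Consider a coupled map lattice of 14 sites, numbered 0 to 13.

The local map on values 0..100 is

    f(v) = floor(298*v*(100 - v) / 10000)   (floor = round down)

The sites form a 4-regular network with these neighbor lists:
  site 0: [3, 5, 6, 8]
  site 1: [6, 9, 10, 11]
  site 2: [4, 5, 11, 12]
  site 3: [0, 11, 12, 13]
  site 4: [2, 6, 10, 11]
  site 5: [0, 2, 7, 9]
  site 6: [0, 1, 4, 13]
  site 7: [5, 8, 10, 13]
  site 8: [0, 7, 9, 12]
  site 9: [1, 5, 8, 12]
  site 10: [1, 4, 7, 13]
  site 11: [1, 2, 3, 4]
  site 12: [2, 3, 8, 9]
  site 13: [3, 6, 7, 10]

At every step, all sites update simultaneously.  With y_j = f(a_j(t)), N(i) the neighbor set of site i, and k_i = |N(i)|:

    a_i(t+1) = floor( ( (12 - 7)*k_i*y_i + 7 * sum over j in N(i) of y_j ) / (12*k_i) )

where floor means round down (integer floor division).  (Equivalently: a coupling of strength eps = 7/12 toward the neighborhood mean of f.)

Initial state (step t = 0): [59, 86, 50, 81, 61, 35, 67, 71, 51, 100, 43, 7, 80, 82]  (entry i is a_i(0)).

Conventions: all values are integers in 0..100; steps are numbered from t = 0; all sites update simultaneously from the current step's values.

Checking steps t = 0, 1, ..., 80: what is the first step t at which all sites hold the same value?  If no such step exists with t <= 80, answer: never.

Answer: 4
Key observation: Synchronization is absorbing here: once all sites are equal they stay equal, and step 4 is the first all-equal step.

Derivation:
t=0: [59, 86, 50, 81, 61, 35, 67, 71, 51, 100, 43, 7, 80, 82]  (not all equal)
t=1: [66, 37, 60, 45, 62, 58, 59, 62, 57, 32, 60, 40, 47, 53]  (not all equal)
t=2: [69, 69, 71, 71, 70, 69, 70, 71, 70, 68, 70, 70, 71, 72]  (not all equal)
t=3: [62, 62, 61, 61, 61, 62, 62, 61, 62, 62, 61, 61, 61, 60]  (not all equal)
t=4: [70, 70, 70, 70, 70, 70, 70, 70, 70, 70, 70, 70, 70, 70]  (all equal)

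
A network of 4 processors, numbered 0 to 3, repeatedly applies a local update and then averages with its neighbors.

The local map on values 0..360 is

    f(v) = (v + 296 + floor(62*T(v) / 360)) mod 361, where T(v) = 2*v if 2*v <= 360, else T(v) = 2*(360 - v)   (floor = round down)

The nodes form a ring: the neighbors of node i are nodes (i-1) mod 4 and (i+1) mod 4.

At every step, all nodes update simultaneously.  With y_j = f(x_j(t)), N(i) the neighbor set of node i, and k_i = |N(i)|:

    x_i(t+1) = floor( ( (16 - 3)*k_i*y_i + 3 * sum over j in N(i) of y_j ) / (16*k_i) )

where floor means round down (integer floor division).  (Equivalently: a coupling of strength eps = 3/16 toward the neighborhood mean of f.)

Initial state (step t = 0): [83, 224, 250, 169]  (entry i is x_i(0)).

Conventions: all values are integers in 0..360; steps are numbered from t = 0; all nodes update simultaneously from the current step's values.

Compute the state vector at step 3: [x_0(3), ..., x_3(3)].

Simulating step by step:
t=0: [83, 224, 250, 169]
t=1: [71, 191, 214, 156]
t=2: [55, 170, 192, 138]
t=3: [33, 150, 176, 115]

Answer: [33, 150, 176, 115]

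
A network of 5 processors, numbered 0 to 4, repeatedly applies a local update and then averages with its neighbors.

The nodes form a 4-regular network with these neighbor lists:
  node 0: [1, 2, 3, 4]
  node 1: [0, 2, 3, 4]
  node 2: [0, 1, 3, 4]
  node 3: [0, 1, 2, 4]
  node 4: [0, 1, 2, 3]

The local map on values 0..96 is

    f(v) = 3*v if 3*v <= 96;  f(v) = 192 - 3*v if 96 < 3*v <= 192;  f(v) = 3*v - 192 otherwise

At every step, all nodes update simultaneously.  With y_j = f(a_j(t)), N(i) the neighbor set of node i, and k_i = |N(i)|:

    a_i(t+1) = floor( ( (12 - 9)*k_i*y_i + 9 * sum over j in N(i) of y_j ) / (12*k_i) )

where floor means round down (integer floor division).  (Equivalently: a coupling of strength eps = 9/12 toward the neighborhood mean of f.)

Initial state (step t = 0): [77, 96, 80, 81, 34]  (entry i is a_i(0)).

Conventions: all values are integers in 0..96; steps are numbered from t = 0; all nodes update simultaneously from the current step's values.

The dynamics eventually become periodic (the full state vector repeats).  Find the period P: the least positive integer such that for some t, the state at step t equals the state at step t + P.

Simulating step by step:
t=0: [77, 96, 80, 81, 34]
t=1: [63, 66, 63, 63, 66]
t=2: [4, 4, 4, 4, 4]
t=3: [12, 12, 12, 12, 12]
t=4: [36, 36, 36, 36, 36]
t=5: [84, 84, 84, 84, 84]
t=6: [60, 60, 60, 60, 60]
t=7: [12, 12, 12, 12, 12]

Answer: 4
Key observation: The state at step 3, [12, 12, 12, 12, 12], reappears at step 7 — and no state repeats earlier — so the cycle the system enters has period 4.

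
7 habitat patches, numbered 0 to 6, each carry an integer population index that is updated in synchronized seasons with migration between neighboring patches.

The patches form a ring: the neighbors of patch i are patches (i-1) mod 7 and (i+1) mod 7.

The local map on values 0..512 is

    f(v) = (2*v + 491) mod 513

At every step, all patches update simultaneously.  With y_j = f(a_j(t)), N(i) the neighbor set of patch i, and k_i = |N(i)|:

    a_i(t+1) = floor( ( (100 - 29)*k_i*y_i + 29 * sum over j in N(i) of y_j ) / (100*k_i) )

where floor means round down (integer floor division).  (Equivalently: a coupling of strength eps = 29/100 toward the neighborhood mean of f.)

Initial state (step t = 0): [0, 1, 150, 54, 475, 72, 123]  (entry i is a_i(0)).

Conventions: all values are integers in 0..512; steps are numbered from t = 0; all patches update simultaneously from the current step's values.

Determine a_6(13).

Answer: a_6(13) = 176

Derivation:
t=0: [0, 1, 150, 54, 475, 72, 123]
t=1: [452, 461, 281, 161, 324, 179, 247]
t=2: [386, 332, 118, 233, 172, 323, 437]
t=3: [236, 156, 235, 392, 309, 174, 291]
t=4: [368, 336, 396, 253, 142, 250, 145]
t=5: [201, 163, 272, 418, 325, 416, 288]
t=6: [319, 272, 94, 231, 168, 233, 127]
t=7: [108, 45, 182, 382, 351, 394, 244]
t=8: [215, 126, 285, 236, 188, 271, 395]
t=9: [360, 227, 123, 375, 317, 93, 241]
t=10: [260, 366, 252, 199, 125, 197, 377]
t=11: [413, 281, 425, 369, 270, 328, 281]
t=12: [214, 107, 257, 190, 50, 90, 78]
t=13: [335, 266, 429, 336, 130, 142, 176]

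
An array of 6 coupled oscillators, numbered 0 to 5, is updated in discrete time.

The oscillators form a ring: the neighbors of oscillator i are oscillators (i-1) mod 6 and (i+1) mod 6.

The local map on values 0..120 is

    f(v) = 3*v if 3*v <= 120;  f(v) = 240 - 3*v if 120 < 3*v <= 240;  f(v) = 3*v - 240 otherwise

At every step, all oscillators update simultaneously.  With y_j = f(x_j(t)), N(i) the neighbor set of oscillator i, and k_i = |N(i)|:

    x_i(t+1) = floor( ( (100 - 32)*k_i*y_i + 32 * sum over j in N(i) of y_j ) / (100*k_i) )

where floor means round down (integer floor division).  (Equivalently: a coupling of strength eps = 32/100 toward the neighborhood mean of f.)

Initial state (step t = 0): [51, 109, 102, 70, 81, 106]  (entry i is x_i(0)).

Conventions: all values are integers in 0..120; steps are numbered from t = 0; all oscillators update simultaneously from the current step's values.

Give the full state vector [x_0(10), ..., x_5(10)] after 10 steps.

Answer: [86, 74, 92, 98, 34, 48]

Derivation:
t=0: [51, 109, 102, 70, 81, 106]
t=1: [85, 83, 63, 31, 19, 67]
t=2: [17, 16, 51, 80, 59, 38]
t=3: [60, 54, 66, 24, 61, 95]
t=4: [60, 69, 52, 64, 57, 49]
t=5: [60, 45, 70, 57, 69, 83]
t=6: [59, 85, 48, 57, 34, 21]
t=7: [55, 35, 78, 78, 90, 69]
t=8: [73, 84, 21, 9, 26, 39]
t=9: [34, 21, 49, 40, 76, 95]
t=10: [86, 74, 92, 98, 34, 48]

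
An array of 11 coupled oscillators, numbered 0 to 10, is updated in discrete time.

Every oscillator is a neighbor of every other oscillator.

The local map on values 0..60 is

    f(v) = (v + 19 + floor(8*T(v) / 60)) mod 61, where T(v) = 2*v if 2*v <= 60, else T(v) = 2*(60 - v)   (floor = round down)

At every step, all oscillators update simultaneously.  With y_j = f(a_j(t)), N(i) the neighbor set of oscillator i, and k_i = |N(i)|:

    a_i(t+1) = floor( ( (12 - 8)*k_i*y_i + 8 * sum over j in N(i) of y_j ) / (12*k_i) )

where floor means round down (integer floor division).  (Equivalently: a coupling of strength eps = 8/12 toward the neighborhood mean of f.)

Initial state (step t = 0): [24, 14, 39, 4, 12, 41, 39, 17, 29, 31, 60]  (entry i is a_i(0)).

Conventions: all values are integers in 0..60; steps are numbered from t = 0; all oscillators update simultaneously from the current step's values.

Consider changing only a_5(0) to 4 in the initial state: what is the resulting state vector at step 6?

Answer: [20, 20, 20, 20, 20, 20, 20, 20, 20, 20, 20]
Key observation: This trace re-runs the system from the modified initial state.

Derivation:
t=0: [24, 14, 39, 4, 12, 4, 39, 17, 29, 31, 60]
t=1: [35, 32, 23, 29, 31, 29, 23, 33, 37, 37, 27]
t=2: [49, 48, 45, 47, 48, 47, 45, 48, 33, 33, 47]
t=3: [15, 15, 14, 14, 15, 14, 14, 15, 28, 28, 14]
t=4: [39, 39, 38, 38, 39, 38, 38, 39, 43, 43, 38]
t=5: [2, 2, 1, 1, 2, 1, 1, 2, 2, 2, 1]
t=6: [20, 20, 20, 20, 20, 20, 20, 20, 20, 20, 20]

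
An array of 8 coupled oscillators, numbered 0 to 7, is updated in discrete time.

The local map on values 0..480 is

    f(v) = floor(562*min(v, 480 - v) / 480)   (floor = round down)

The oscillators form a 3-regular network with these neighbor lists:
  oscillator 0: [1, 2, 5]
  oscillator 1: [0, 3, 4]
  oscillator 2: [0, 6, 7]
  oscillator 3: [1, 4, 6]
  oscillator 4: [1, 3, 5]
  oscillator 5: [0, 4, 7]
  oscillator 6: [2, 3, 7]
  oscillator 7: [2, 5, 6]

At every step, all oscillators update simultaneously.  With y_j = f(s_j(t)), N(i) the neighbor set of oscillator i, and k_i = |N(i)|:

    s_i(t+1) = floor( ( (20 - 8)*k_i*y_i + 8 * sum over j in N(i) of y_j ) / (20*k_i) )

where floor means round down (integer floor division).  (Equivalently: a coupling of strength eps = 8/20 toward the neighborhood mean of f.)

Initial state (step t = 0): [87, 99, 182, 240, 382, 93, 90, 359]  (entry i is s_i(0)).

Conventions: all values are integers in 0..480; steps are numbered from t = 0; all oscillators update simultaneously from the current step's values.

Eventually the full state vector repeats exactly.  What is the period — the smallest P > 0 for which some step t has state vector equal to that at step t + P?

Simulating step by step:
t=0: [87, 99, 182, 240, 382, 93, 90, 359]
t=1: [118, 135, 174, 213, 135, 112, 147, 141]
t=2: [148, 167, 185, 214, 166, 140, 185, 166]
t=3: [180, 199, 207, 230, 197, 172, 217, 195]
t=4: [216, 233, 237, 256, 231, 209, 250, 229]
t=5: [256, 267, 271, 265, 265, 251, 269, 266]
t=6: [258, 251, 247, 250, 253, 262, 247, 251]
t=7: [261, 266, 269, 268, 264, 258, 271, 267]
t=8: [254, 250, 248, 248, 252, 256, 245, 249]
t=9: [265, 268, 270, 270, 266, 263, 273, 269]
t=10: [250, 248, 245, 245, 249, 252, 243, 247]
t=11: [269, 271, 274, 274, 270, 267, 275, 272]
t=12: [246, 244, 241, 241, 244, 247, 240, 243]
t=13: [274, 276, 278, 278, 275, 273, 279, 277]
t=14: [240, 238, 236, 236, 239, 240, 235, 237]
t=15: [279, 278, 276, 276, 278, 280, 275, 277]
t=16: [235, 236, 237, 237, 236, 234, 239, 237]
t=17: [275, 276, 277, 277, 275, 274, 278, 276]
t=18: [239, 238, 237, 237, 239, 240, 236, 238]
t=19: [278, 278, 277, 277, 278, 280, 276, 278]
t=20: [235, 236, 236, 236, 235, 234, 237, 236]
t=21: [275, 275, 276, 276, 275, 273, 276, 275]
t=22: [240, 239, 238, 238, 240, 241, 238, 239]
t=23: [280, 279, 278, 278, 280, 279, 278, 278]
t=24: [234, 234, 235, 235, 234, 234, 236, 235]
t=25: [273, 273, 274, 274, 273, 273, 275, 274]
t=26: [241, 241, 241, 241, 241, 241, 240, 241]
t=27: [279, 279, 279, 279, 279, 279, 280, 279]
t=28: [235, 235, 234, 234, 235, 235, 234, 234]
t=29: [274, 274, 273, 273, 274, 274, 273, 273]
t=30: [241, 241, 241, 241, 241, 241, 242, 241]
t=31: [279, 279, 278, 278, 279, 279, 278, 278]
t=32: [235, 235, 235, 235, 235, 235, 236, 235]
t=33: [275, 275, 275, 275, 275, 275, 275, 275]
t=34: [240, 240, 240, 240, 240, 240, 240, 240]
t=35: [281, 281, 281, 281, 281, 281, 281, 281]
t=36: [232, 232, 232, 232, 232, 232, 232, 232]
t=37: [271, 271, 271, 271, 271, 271, 271, 271]
t=38: [244, 244, 244, 244, 244, 244, 244, 244]
t=39: [276, 276, 276, 276, 276, 276, 276, 276]
t=40: [238, 238, 238, 238, 238, 238, 238, 238]
t=41: [278, 278, 278, 278, 278, 278, 278, 278]
t=42: [236, 236, 236, 236, 236, 236, 236, 236]
t=43: [276, 276, 276, 276, 276, 276, 276, 276]

Answer: 4
Key observation: The state at step 39, [276, 276, 276, 276, 276, 276, 276, 276], reappears at step 43 — and no state repeats earlier — so the cycle the system enters has period 4.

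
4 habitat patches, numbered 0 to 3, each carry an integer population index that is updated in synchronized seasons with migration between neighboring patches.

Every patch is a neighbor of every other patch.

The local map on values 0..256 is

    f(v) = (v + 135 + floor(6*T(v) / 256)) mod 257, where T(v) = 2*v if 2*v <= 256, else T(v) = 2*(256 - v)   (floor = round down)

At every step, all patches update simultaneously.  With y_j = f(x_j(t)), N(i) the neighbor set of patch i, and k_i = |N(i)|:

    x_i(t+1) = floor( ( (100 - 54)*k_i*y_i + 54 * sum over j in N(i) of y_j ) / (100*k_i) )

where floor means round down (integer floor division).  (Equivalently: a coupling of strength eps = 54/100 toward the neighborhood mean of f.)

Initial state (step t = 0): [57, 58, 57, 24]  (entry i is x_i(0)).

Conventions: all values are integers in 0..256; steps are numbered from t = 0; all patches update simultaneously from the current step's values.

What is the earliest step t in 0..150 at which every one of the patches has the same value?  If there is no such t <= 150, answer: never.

Answer: 4
Key observation: Synchronization is absorbing here: once all patches are equal they stay equal, and step 4 is the first all-equal step.

Derivation:
t=0: [57, 58, 57, 24]  (not all equal)
t=1: [188, 188, 188, 178]  (not all equal)
t=2: [67, 67, 67, 64]  (not all equal)
t=3: [204, 204, 204, 203]  (not all equal)
t=4: [83, 83, 83, 83]  (all equal)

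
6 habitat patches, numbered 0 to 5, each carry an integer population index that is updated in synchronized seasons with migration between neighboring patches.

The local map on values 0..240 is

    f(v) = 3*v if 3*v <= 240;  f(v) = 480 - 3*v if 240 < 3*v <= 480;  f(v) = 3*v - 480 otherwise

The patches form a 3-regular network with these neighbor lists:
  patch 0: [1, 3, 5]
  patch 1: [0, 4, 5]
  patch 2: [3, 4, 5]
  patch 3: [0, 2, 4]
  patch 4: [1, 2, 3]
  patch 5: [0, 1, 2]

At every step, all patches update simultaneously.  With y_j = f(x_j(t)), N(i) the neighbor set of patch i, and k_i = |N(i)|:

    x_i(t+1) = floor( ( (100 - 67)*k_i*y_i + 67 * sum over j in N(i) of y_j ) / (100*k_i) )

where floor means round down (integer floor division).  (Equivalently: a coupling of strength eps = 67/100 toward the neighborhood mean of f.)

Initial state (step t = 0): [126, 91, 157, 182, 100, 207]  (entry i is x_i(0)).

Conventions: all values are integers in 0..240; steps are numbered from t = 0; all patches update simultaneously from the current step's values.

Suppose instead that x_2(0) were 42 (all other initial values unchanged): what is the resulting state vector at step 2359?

Simulating step by step:
t=0: [126, 91, 42, 182, 100, 207]
t=1: [126, 162, 128, 112, 148, 143]
t=2: [78, 44, 83, 99, 66, 62]
t=3: [189, 181, 202, 208, 187, 194]
t=4: [97, 81, 114, 113, 101, 95]
t=5: [190, 203, 160, 159, 173, 190]
t=6: [79, 91, 29, 29, 42, 78]
t=7: [196, 201, 128, 129, 126, 195]
t=8: [107, 110, 98, 99, 103, 107]
t=9: [162, 158, 175, 175, 172, 163]
t=10: [15, 13, 34, 34, 33, 15]
t=11: [56, 55, 88, 88, 86, 56]
t=12: [178, 179, 206, 206, 206, 178]
t=13: [73, 73, 119, 119, 119, 73]
t=14: [197, 197, 144, 144, 144, 197]
t=15: [96, 96, 62, 62, 62, 96]
t=16: [190, 190, 187, 187, 187, 190]
t=17: [87, 87, 83, 83, 83, 87]
t=18: [221, 221, 228, 228, 228, 221]
t=19: [187, 187, 199, 199, 199, 187]
t=20: [89, 89, 108, 108, 108, 89]
t=21: [200, 200, 168, 168, 168, 200]
t=22: [98, 98, 45, 45, 45, 98]
t=23: [174, 174, 146, 146, 146, 174]
t=24: [42, 42, 42, 42, 42, 42]
t=25: [126, 126, 126, 126, 126, 126]
t=26: [102, 102, 102, 102, 102, 102]
t=27: [174, 174, 174, 174, 174, 174]
t=28: [42, 42, 42, 42, 42, 42]

Answer: [174, 174, 174, 174, 174, 174]
Key observation: The state at step 24, [42, 42, 42, 42, 42, 42], reappears at step 28: the system is in a cycle of period 4 from step 24 on.  Therefore the state at step 2359 equals the state at step 24 + ((2359 - 24) mod 4) = 27, which is [174, 174, 174, 174, 174, 174].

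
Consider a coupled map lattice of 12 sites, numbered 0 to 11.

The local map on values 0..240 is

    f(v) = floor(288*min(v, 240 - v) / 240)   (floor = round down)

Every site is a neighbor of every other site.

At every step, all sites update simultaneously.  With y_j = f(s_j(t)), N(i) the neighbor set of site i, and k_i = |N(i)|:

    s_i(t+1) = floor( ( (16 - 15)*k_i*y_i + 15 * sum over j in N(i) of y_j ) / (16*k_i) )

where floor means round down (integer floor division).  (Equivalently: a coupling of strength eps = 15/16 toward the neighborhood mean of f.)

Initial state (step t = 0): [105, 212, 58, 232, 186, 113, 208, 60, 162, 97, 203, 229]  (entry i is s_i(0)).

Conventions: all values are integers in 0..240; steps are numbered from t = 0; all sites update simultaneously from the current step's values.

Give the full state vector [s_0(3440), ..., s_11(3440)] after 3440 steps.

Simulating step by step:
t=0: [105, 212, 58, 232, 186, 113, 208, 60, 162, 97, 203, 229]
t=1: [66, 68, 67, 69, 67, 66, 68, 67, 67, 66, 68, 68]
t=2: [80, 80, 80, 80, 80, 80, 80, 80, 80, 80, 80, 80]
t=3: [96, 96, 96, 96, 96, 96, 96, 96, 96, 96, 96, 96]
t=4: [115, 115, 115, 115, 115, 115, 115, 115, 115, 115, 115, 115]
t=5: [138, 138, 138, 138, 138, 138, 138, 138, 138, 138, 138, 138]
t=6: [122, 122, 122, 122, 122, 122, 122, 122, 122, 122, 122, 122]
t=7: [141, 141, 141, 141, 141, 141, 141, 141, 141, 141, 141, 141]
t=8: [118, 118, 118, 118, 118, 118, 118, 118, 118, 118, 118, 118]
t=9: [141, 141, 141, 141, 141, 141, 141, 141, 141, 141, 141, 141]

Answer: [118, 118, 118, 118, 118, 118, 118, 118, 118, 118, 118, 118]
Key observation: The state at step 7, [141, 141, 141, 141, 141, 141, 141, 141, 141, 141, 141, 141], reappears at step 9: the system is in a cycle of period 2 from step 7 on.  Therefore the state at step 3440 equals the state at step 7 + ((3440 - 7) mod 2) = 8, which is [118, 118, 118, 118, 118, 118, 118, 118, 118, 118, 118, 118].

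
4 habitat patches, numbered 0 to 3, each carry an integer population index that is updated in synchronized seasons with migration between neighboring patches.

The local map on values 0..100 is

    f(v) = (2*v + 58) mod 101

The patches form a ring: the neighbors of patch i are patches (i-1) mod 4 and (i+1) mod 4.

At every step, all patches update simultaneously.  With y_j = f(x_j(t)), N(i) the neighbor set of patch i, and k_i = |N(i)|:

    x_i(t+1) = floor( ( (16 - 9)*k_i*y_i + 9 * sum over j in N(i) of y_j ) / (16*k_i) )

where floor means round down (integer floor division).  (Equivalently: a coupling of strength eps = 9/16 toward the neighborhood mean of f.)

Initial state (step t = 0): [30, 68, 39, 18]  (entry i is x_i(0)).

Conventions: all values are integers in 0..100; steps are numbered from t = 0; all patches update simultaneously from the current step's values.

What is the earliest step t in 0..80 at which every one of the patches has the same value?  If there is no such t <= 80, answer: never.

Answer: 15
Key observation: Synchronization is absorbing here: once all patches are equal they stay equal, and step 15 is the first all-equal step.

Derivation:
t=0: [30, 68, 39, 18]  (not all equal)
t=1: [60, 55, 67, 55]  (not all equal)
t=2: [71, 76, 77, 76]  (not all equal)
t=3: [47, 34, 8, 34]  (not all equal)
t=4: [36, 46, 46, 46]  (not all equal)
t=5: [40, 43, 49, 43]  (not all equal)
t=6: [40, 44, 48, 44]  (not all equal)
t=7: [41, 45, 48, 45]  (not all equal)
t=8: [43, 46, 49, 46]  (not all equal)
t=9: [46, 49, 51, 49]  (not all equal)
t=10: [52, 54, 56, 54]  (not all equal)
t=11: [63, 65, 66, 65]  (not all equal)
t=12: [85, 86, 87, 86]  (not all equal)
t=13: [27, 28, 28, 28]  (not all equal)
t=14: [12, 12, 13, 12]  (not all equal)
t=15: [82, 82, 82, 82]  (all equal)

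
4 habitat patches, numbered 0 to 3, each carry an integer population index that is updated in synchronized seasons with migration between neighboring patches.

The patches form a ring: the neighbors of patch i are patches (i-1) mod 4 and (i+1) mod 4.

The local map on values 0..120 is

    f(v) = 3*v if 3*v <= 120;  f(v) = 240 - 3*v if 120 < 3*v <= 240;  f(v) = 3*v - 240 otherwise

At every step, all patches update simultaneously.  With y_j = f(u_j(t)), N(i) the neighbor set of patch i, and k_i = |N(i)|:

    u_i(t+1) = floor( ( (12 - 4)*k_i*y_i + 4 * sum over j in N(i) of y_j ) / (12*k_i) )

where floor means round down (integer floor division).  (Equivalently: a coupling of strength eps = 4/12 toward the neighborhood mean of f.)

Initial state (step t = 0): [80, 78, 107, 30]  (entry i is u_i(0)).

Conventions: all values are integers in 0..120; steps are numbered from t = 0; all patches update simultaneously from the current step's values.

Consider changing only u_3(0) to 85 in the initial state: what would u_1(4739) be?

Answer: u_1(4739) = 88
Key observation: The state at step 13, [32, 40, 32, 40], reappears at step 17: the system is in a cycle of period 4 from step 13 on.  Therefore the state at step 4739 equals the state at step 13 + ((4739 - 13) mod 4) = 15, which is [80, 88, 80, 88].

Derivation:
t=0: [80, 78, 107, 85]
t=1: [3, 17, 57, 23]
t=2: [26, 47, 66, 59]
t=3: [79, 86, 55, 62]
t=4: [14, 25, 62, 49]
t=5: [56, 66, 64, 78]
t=6: [56, 48, 40, 24]
t=7: [76, 96, 108, 80]
t=8: [16, 48, 64, 16]
t=9: [56, 80, 56, 48]
t=10: [64, 24, 64, 88]
t=11: [48, 64, 48, 32]
t=12: [88, 64, 88, 96]
t=13: [32, 40, 32, 40]
t=14: [104, 112, 104, 112]
t=15: [80, 88, 80, 88]
t=16: [8, 16, 8, 16]
t=17: [32, 40, 32, 40]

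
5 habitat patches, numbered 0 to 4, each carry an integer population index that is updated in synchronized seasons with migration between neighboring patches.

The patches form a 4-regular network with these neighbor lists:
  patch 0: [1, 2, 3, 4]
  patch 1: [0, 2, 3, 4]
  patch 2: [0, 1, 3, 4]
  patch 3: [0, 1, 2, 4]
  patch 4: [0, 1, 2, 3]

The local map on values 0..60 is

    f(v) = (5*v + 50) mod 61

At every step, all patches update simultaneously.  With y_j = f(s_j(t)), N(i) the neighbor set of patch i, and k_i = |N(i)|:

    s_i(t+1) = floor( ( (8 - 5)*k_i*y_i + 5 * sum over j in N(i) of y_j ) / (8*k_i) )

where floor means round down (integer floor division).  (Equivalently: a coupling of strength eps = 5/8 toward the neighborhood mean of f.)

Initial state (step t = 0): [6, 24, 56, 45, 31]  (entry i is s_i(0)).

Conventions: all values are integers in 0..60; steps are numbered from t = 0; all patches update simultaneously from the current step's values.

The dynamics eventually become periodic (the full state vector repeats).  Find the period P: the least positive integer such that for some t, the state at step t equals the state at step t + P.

Simulating step by step:
t=0: [6, 24, 56, 45, 31]
t=1: [26, 33, 28, 29, 27]
t=2: [30, 24, 18, 19, 17]
t=3: [22, 29, 22, 23, 21]
t=4: [33, 28, 33, 35, 32]
t=5: [28, 23, 28, 31, 27]
t=6: [14, 22, 14, 17, 13]
t=7: [47, 43, 47, 37, 46]
t=8: [38, 34, 38, 41, 37]
t=9: [45, 41, 45, 35, 44]
t=10: [28, 24, 28, 31, 27]
t=11: [14, 23, 14, 18, 13]
t=12: [49, 45, 49, 40, 48]
t=13: [40, 35, 40, 30, 38]
t=14: [21, 29, 21, 23, 32]
t=15: [30, 25, 30, 32, 29]
t=16: [23, 31, 23, 25, 22]
t=17: [40, 35, 40, 42, 39]
t=18: [12, 20, 12, 14, 11]
t=19: [46, 41, 46, 48, 45]
t=20: [32, 27, 32, 35, 31]
t=21: [24, 19, 24, 27, 23]
t=22: [36, 30, 36, 26, 35]
t=23: [43, 36, 43, 45, 42]
t=24: [25, 31, 25, 28, 24]
t=25: [40, 33, 40, 30, 39]
t=26: [11, 16, 11, 13, 9]
t=27: [38, 30, 38, 40, 36]
t=28: [41, 32, 41, 30, 39]
t=29: [12, 16, 12, 14, 10]
t=30: [42, 33, 42, 44, 40]
t=31: [18, 22, 18, 20, 16]
t=32: [21, 25, 21, 23, 18]
t=33: [35, 39, 35, 37, 32]
t=34: [34, 25, 34, 37, 31]
t=35: [39, 43, 39, 42, 36]
t=36: [13, 18, 13, 16, 23]
t=37: [39, 31, 39, 29, 37]
t=38: [13, 18, 13, 16, 25]
t=39: [41, 33, 41, 30, 40]
t=40: [14, 19, 14, 15, 13]
t=41: [43, 35, 43, 31, 42]
t=42: [23, 28, 23, 23, 22]
t=43: [36, 28, 36, 36, 35]
t=44: [39, 31, 39, 39, 38]
t=45: [13, 17, 13, 13, 25]
t=46: [47, 38, 47, 47, 47]
t=47: [43, 47, 43, 43, 43]
t=48: [24, 28, 24, 24, 24]
t=49: [41, 32, 41, 41, 41]
t=50: [13, 17, 13, 13, 13]
t=51: [47, 38, 47, 47, 47]

Answer: 5
Key observation: The state at step 46, [47, 38, 47, 47, 47], reappears at step 51 — and no state repeats earlier — so the cycle the system enters has period 5.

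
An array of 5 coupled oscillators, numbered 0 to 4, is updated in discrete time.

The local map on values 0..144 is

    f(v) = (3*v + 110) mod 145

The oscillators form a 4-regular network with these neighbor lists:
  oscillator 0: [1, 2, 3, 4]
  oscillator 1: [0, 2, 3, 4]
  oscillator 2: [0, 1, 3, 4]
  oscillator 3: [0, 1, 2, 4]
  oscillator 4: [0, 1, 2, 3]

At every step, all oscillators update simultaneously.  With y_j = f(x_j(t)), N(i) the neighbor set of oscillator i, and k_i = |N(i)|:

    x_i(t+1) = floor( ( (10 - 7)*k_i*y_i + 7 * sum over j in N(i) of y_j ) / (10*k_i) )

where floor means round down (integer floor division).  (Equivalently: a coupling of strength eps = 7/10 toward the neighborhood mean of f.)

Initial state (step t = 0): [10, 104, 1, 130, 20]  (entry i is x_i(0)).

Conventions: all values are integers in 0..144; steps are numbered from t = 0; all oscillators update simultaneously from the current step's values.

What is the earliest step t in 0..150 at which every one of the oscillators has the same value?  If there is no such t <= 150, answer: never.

Answer: 4
Key observation: Synchronization is absorbing here: once all oscillators are equal they stay equal, and step 4 is the first all-equal step.

Derivation:
t=0: [10, 104, 1, 130, 20]  (not all equal)
t=1: [100, 99, 97, 91, 86]  (not all equal)
t=2: [105, 105, 104, 102, 100]  (not all equal)
t=3: [130, 130, 129, 129, 128]  (not all equal)
t=4: [62, 62, 62, 62, 62]  (all equal)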